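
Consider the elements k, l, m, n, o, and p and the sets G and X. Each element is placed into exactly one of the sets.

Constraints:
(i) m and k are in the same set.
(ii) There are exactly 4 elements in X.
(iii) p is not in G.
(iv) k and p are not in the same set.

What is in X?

X = {l, n, o, p}

From (iii): p ∉ G.
Only one set left: p ∈ X.
(iv): k ∉ X.
Only one set left: k ∈ G.
(i): m matches k: m ∈ G.
(ii): only 4 candidates remain for X, so all are in.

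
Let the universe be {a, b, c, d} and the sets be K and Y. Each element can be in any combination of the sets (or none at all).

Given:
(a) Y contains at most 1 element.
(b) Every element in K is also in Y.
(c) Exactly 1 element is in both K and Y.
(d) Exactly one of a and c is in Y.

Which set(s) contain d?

d: none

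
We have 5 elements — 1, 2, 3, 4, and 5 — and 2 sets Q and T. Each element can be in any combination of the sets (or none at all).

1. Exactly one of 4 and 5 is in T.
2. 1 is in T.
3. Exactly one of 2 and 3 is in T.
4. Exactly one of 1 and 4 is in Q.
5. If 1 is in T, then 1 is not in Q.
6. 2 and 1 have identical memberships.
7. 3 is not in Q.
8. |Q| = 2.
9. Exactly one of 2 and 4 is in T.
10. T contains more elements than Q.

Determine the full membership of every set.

Q = {4, 5}; T = {1, 2, 5}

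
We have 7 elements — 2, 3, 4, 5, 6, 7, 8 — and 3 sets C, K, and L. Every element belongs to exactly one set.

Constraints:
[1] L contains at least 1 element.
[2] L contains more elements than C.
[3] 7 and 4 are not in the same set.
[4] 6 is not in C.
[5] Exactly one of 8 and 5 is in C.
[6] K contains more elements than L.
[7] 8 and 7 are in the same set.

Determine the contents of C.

C = {5}

From (4): 6 ∉ C.
Suppose 2 ∈ C: no assignment then satisfies all the clues, so 2 ∉ C.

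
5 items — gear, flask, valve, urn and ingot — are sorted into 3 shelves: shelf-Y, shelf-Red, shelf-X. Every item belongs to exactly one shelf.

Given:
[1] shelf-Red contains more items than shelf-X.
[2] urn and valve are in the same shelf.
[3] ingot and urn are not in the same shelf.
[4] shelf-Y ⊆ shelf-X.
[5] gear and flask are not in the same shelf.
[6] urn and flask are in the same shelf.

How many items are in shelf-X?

2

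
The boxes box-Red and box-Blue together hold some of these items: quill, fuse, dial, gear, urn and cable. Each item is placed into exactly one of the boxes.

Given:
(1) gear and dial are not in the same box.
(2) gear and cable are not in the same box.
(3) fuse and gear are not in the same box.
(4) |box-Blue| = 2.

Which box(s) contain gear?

gear: box-Blue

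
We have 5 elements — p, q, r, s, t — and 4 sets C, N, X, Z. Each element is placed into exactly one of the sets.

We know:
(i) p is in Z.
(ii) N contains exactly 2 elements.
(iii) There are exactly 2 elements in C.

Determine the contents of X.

X = {}

From (i): p ∈ Z.
Suppose q ∈ X: no assignment then satisfies all the clues, so q ∉ X.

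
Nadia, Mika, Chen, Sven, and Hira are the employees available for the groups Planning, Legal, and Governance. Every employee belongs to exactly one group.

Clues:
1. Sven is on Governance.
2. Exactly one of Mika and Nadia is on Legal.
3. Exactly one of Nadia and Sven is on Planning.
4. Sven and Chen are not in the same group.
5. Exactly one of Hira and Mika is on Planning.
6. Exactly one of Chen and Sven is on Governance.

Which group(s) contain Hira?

Hira: Planning

From (1): Sven ∈ Governance.
(3) (exactly one): Nadia ∈ Planning.
(4): Chen ∉ Governance.
(2) (exactly one): Mika ∈ Legal.
(5) (exactly one): Hira ∈ Planning.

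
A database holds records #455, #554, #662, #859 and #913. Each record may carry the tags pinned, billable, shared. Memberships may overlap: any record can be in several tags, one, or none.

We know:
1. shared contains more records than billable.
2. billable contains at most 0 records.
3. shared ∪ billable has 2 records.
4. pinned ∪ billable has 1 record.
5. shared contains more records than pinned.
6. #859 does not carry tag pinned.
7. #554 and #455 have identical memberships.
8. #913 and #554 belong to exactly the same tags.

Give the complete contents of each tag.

pinned = {#662}; billable = {}; shared = {#662, #859}

From (6): #859 ∉ pinned.
(2): billable already has 0, so the rest are out.
Suppose #455 ∈ pinned: no assignment then satisfies all the clues, so #455 ∉ pinned.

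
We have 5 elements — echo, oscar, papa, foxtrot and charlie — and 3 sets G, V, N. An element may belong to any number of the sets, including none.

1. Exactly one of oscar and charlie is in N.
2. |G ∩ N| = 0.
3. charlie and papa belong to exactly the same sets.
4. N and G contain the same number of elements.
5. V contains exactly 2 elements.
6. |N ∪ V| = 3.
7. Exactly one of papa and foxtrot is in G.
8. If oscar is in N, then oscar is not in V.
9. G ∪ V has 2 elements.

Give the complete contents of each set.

G = {foxtrot}; V = {echo, foxtrot}; N = {oscar}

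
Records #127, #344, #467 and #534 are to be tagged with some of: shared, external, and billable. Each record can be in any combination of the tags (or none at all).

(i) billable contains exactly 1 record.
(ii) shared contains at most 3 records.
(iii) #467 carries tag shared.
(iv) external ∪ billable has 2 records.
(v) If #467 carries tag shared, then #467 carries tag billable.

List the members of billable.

billable = {#467}

From (iii): #467 ∈ shared.
(v): #467 ∈ billable.
(i): billable already has 1, so the rest are out.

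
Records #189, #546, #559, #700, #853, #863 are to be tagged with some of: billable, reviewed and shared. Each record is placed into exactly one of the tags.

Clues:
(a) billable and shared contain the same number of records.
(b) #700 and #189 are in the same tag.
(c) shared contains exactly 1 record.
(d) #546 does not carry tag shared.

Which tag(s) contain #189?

#189: reviewed

From (d): #546 ∉ shared.
Suppose #189 ∈ billable: no assignment then satisfies all the clues, so #189 ∉ billable.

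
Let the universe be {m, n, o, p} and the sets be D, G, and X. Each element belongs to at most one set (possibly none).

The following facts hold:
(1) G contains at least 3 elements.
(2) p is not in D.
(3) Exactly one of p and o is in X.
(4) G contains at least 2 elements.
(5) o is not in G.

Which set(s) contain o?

o: X

From (2): p ∉ D.
From (5): o ∉ G.
(1): only 3 candidates remain for G, so all are in.
(3) (exactly one): o ∈ X.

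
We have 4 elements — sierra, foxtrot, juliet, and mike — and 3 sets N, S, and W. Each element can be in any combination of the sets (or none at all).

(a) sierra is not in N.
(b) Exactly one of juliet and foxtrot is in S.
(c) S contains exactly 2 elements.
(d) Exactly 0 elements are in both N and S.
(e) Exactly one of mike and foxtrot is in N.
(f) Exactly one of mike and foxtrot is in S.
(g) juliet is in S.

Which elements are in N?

N = {foxtrot}

From (a): sierra ∉ N.
From (g): juliet ∈ S.
(b) (exactly one): foxtrot ∉ S.
(f) (exactly one): mike ∈ S.
(c): S already has 2, so the rest are out.
Suppose foxtrot ∉ N: no assignment then satisfies all the clues, so foxtrot ∈ N.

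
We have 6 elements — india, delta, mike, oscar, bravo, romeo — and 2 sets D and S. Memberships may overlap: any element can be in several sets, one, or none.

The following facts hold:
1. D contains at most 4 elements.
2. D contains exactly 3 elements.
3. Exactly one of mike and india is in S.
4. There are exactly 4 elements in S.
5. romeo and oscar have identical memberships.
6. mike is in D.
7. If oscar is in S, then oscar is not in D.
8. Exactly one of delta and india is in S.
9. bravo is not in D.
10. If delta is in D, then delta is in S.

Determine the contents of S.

S = {delta, mike, oscar, romeo}

From (6): mike ∈ D.
From (9): bravo ∉ D.
Suppose india ∈ S: no assignment then satisfies all the clues, so india ∉ S.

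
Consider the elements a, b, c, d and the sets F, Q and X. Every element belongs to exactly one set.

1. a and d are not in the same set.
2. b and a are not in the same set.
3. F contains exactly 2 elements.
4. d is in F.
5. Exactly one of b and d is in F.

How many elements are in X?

1

From (4): d ∈ F.
(1): a ∉ F.
(5) (exactly one): b ∉ F.
(3): only 2 candidates remain for F, so all are in.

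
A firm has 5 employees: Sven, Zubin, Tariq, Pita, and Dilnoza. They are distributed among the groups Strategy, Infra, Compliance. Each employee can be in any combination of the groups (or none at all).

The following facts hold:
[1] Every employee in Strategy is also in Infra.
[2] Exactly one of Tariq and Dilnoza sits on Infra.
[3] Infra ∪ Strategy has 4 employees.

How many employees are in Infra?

4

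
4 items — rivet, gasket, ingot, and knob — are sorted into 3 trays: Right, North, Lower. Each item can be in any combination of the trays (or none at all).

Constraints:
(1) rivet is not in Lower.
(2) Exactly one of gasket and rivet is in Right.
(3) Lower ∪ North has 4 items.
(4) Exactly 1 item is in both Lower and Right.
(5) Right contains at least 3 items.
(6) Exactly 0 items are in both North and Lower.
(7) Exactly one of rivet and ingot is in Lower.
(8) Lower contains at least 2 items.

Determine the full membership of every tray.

From (1): rivet ∉ Lower.
(7) (exactly one): ingot ∈ Lower.
Suppose rivet ∉ Right: no assignment then satisfies all the clues, so rivet ∈ Right.

Right = {ingot, knob, rivet}; North = {knob, rivet}; Lower = {gasket, ingot}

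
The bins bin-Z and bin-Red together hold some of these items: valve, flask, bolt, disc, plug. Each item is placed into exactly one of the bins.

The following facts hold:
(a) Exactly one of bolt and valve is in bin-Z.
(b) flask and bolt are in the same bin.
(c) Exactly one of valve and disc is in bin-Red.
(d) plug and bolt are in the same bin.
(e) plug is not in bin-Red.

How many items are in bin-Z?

4

From (e): plug ∉ bin-Red.
(d): bolt matches plug: bolt ∉ bin-Red.
Only one bin left: bolt ∈ bin-Z.
Only one bin left: plug ∈ bin-Z.
(a) (exactly one): valve ∉ bin-Z.
(b): flask matches bolt: flask ∈ bin-Z.
Only one bin left: valve ∈ bin-Red.
(c) (exactly one): disc ∉ bin-Red.
Only one bin left: disc ∈ bin-Z.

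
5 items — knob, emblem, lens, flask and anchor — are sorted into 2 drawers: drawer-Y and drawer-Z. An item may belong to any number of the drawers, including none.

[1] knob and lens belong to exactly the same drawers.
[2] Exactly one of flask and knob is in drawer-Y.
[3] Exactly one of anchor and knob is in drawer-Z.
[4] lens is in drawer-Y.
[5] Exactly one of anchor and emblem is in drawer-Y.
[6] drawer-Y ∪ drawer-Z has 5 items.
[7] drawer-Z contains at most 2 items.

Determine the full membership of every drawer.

drawer-Y = {emblem, knob, lens}; drawer-Z = {anchor, flask}

From (4): lens ∈ drawer-Y.
(1): knob matches lens: knob ∈ drawer-Y.
(2) (exactly one): flask ∉ drawer-Y.
Suppose knob ∈ drawer-Z: no assignment then satisfies all the clues, so knob ∉ drawer-Z.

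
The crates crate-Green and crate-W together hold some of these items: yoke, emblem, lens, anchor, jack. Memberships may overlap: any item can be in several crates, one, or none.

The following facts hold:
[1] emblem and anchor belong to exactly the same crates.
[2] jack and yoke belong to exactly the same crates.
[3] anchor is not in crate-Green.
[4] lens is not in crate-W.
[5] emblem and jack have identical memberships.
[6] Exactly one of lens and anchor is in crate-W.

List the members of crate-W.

crate-W = {anchor, emblem, jack, yoke}

From (3): anchor ∉ crate-Green.
From (4): lens ∉ crate-W.
(1): emblem matches anchor: emblem ∉ crate-Green.
(5): jack matches emblem: jack ∉ crate-Green.
(6) (exactly one): anchor ∈ crate-W.
(1): emblem matches anchor: emblem ∈ crate-W.
(2): yoke matches jack: yoke ∉ crate-Green.
(5): jack matches emblem: jack ∈ crate-W.
(2): yoke matches jack: yoke ∈ crate-W.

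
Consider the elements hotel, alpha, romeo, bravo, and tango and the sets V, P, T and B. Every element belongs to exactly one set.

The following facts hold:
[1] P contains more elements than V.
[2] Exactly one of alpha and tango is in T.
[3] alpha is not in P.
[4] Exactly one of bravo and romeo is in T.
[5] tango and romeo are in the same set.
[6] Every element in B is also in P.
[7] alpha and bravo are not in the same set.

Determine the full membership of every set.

V = {alpha}; P = {bravo, hotel}; T = {romeo, tango}; B = {}

From (3): alpha ∉ P.
(6) contrapositive: alpha ∉ B.
Suppose hotel ∈ V: no assignment then satisfies all the clues, so hotel ∉ V.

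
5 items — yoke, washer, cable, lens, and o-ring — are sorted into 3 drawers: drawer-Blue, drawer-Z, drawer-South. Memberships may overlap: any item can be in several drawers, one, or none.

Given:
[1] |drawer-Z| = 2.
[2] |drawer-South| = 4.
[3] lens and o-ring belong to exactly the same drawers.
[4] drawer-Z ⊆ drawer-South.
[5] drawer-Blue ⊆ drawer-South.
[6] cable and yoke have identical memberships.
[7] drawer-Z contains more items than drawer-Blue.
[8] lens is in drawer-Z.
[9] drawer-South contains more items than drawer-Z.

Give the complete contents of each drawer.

drawer-Blue = {}; drawer-Z = {lens, o-ring}; drawer-South = {cable, lens, o-ring, yoke}

From (8): lens ∈ drawer-Z.
(3): o-ring matches lens: o-ring ∈ drawer-Z.
(4) with lens ∈ drawer-Z: lens ∈ drawer-South.
(4) with o-ring ∈ drawer-Z: o-ring ∈ drawer-South.
(1): drawer-Z already has 2, so the rest are out.
Suppose yoke ∈ drawer-Blue: no assignment then satisfies all the clues, so yoke ∉ drawer-Blue.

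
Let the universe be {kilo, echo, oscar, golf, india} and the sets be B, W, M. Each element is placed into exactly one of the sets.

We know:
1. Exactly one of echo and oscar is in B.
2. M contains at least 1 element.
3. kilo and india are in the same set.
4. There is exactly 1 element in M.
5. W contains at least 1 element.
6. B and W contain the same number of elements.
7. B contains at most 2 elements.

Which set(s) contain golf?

golf: B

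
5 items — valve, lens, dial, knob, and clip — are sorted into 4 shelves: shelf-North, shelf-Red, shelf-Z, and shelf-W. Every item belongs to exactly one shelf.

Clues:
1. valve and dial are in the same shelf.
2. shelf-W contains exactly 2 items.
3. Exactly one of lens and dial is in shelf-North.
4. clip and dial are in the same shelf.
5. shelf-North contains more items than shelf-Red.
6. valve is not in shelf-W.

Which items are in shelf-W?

shelf-W = {knob, lens}

From (6): valve ∉ shelf-W.
(1): dial matches valve: dial ∉ shelf-W.
(4): clip matches dial: clip ∉ shelf-W.
(2): only 2 candidates remain for shelf-W, so all are in.
(3) (exactly one): dial ∈ shelf-North.
(4): clip matches dial: clip ∈ shelf-North.
(1): valve matches dial: valve ∈ shelf-North.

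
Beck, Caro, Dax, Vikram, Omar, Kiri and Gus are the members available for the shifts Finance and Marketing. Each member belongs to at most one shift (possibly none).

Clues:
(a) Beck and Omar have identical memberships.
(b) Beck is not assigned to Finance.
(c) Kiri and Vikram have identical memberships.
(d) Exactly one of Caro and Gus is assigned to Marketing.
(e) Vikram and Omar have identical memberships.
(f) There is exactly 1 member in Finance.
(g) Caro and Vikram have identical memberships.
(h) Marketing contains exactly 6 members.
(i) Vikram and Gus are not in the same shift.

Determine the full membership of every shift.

Finance = {Gus}; Marketing = {Beck, Caro, Dax, Kiri, Omar, Vikram}

From (b): Beck ∉ Finance.
(a): Omar matches Beck: Omar ∉ Finance.
(e): Vikram matches Omar: Vikram ∉ Finance.
(g): Caro matches Vikram: Caro ∉ Finance.
(c): Kiri matches Vikram: Kiri ∉ Finance.
Suppose Beck ∉ Marketing: no assignment then satisfies all the clues, so Beck ∈ Marketing.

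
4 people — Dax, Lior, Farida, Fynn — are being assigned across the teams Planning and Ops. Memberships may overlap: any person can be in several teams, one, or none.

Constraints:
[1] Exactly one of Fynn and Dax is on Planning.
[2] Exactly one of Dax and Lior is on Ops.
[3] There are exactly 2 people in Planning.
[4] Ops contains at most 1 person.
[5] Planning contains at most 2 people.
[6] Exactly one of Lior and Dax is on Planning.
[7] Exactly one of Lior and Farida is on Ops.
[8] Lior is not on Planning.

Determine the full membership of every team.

Planning = {Dax, Farida}; Ops = {Lior}

From (8): Lior ∉ Planning.
(6) (exactly one): Dax ∈ Planning.
(1) (exactly one): Fynn ∉ Planning.
(3): only 2 candidates remain for Planning, so all are in.
Suppose Dax ∈ Ops: no assignment then satisfies all the clues, so Dax ∉ Ops.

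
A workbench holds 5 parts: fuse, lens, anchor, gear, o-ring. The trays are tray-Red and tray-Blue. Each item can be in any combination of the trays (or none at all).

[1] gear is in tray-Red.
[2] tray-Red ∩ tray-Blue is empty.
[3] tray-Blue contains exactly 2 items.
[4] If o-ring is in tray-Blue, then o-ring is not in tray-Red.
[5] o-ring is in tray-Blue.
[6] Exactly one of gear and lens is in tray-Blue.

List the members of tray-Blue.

tray-Blue = {lens, o-ring}

From (1): gear ∈ tray-Red.
From (5): o-ring ∈ tray-Blue.
(2) (disjoint): gear ∉ tray-Blue.
(2) (disjoint): o-ring ∉ tray-Red.
(6) (exactly one): lens ∈ tray-Blue.
(2) (disjoint): lens ∉ tray-Red.
(3): tray-Blue already has 2, so the rest are out.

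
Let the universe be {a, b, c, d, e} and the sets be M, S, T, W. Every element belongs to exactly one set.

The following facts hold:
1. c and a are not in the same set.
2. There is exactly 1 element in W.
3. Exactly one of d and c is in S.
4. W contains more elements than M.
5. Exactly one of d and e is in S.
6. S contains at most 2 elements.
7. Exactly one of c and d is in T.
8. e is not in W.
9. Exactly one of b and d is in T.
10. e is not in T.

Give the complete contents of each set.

M = {}; S = {c, e}; T = {a, d}; W = {b}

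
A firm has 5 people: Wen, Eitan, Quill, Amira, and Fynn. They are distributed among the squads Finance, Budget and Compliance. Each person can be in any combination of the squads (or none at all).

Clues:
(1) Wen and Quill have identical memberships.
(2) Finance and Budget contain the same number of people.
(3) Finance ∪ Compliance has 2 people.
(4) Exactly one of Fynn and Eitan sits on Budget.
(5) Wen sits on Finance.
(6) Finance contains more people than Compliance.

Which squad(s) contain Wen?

Wen: Finance

From (5): Wen ∈ Finance.
(1): Quill matches Wen: Quill ∈ Finance.
Suppose Wen ∈ Budget: no assignment then satisfies all the clues, so Wen ∉ Budget.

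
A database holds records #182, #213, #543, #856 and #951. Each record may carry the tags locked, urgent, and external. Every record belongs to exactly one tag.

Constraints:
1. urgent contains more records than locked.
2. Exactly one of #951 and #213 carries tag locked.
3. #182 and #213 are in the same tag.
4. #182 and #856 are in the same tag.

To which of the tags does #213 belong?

#213: urgent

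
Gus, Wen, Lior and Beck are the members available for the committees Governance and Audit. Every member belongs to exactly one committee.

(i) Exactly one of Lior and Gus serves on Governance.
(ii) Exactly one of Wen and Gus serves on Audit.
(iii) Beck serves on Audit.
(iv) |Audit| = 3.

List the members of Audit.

Audit = {Beck, Lior, Wen}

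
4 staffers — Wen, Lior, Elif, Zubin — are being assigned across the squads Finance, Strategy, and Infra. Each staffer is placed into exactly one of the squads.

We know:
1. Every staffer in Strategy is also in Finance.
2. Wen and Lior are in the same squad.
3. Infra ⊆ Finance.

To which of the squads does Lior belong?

Lior: Finance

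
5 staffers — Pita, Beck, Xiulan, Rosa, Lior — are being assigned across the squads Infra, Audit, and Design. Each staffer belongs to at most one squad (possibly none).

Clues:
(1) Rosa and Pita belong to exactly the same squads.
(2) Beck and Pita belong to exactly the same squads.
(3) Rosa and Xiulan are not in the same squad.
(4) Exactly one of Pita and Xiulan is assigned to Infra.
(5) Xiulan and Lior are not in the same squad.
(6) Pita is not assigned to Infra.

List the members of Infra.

Infra = {Xiulan}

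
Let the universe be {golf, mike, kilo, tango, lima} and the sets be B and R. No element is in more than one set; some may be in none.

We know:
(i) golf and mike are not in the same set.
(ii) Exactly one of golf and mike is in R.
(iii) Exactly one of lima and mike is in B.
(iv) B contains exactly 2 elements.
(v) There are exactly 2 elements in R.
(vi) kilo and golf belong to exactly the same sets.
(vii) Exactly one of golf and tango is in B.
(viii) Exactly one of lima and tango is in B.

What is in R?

R = {golf, kilo}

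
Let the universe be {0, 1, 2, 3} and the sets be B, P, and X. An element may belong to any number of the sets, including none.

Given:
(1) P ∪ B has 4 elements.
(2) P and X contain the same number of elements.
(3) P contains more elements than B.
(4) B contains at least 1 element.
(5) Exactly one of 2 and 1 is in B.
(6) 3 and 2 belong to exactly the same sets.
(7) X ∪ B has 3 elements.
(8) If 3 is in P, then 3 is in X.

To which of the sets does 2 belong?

2: P, X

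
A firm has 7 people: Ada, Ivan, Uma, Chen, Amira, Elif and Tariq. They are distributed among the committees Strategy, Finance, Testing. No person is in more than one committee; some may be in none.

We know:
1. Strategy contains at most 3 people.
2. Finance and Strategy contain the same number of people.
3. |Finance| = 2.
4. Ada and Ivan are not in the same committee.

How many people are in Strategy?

2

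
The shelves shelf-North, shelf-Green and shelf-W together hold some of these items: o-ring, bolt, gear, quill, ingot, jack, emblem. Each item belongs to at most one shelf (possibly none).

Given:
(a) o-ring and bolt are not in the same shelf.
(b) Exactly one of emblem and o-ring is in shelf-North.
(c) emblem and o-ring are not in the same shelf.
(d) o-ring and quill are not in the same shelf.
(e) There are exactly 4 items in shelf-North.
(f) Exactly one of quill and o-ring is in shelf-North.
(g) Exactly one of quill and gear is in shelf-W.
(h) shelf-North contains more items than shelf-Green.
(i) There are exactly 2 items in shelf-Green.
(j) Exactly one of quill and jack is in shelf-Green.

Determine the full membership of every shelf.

shelf-North = {bolt, emblem, ingot, quill}; shelf-Green = {jack, o-ring}; shelf-W = {gear}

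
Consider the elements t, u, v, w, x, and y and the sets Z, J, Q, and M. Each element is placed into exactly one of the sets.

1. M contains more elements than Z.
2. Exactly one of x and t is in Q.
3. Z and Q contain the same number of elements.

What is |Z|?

1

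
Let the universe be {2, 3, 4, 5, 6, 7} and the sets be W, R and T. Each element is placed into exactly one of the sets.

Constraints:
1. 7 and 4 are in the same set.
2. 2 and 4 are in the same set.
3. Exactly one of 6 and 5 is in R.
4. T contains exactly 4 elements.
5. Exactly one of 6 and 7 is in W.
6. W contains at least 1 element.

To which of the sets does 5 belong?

5: R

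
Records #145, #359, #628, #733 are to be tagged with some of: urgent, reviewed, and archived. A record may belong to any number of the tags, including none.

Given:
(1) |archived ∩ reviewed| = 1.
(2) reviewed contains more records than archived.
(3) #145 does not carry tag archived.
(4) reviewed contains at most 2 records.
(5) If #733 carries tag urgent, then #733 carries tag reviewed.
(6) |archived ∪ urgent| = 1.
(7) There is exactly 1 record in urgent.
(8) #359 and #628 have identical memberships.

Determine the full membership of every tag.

urgent = {#733}; reviewed = {#145, #733}; archived = {#733}

From (3): #145 ∉ archived.
Suppose #145 ∈ urgent: no assignment then satisfies all the clues, so #145 ∉ urgent.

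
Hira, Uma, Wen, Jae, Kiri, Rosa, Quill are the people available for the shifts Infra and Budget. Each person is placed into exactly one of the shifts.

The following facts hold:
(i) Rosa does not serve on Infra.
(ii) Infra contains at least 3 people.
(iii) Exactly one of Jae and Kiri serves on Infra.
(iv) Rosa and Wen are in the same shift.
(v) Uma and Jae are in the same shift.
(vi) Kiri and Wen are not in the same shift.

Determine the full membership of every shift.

From (i): Rosa ∉ Infra.
(iv): Wen matches Rosa: Wen ∉ Infra.
Only one shift left: Wen ∈ Budget.
Only one shift left: Rosa ∈ Budget.
(vi): Kiri ∉ Budget.
Only one shift left: Kiri ∈ Infra.
(iii) (exactly one): Jae ∉ Infra.
(v): Uma matches Jae: Uma ∉ Infra.
Only one shift left: Uma ∈ Budget.
Only one shift left: Jae ∈ Budget.
(ii): only 3 candidates remain for Infra, so all are in.

Infra = {Hira, Kiri, Quill}; Budget = {Jae, Rosa, Uma, Wen}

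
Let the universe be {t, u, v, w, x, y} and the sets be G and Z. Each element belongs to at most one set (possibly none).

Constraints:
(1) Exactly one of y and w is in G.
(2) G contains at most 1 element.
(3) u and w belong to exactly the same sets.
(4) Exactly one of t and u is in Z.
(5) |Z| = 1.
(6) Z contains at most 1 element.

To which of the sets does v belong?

v: none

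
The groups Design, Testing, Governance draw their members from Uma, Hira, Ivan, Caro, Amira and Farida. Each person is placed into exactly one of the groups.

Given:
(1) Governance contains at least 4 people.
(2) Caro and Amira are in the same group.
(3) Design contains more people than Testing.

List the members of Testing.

Testing = {}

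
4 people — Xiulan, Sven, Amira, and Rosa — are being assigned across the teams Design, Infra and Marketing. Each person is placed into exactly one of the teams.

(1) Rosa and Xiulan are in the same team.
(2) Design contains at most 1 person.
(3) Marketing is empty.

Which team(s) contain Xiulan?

Xiulan: Infra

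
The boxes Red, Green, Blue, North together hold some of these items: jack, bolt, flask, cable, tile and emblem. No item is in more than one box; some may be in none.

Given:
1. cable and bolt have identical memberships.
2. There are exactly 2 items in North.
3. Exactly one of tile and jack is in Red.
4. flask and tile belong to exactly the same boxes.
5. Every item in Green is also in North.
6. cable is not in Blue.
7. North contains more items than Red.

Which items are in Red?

Red = {jack}

From (6): cable ∉ Blue.
(1): bolt matches cable: bolt ∉ Blue.
Suppose jack ∉ Red: no assignment then satisfies all the clues, so jack ∈ Red.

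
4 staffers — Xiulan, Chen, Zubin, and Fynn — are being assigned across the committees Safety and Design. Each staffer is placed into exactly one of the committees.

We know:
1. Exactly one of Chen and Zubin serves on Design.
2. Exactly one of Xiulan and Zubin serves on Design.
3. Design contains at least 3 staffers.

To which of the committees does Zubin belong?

Zubin: Safety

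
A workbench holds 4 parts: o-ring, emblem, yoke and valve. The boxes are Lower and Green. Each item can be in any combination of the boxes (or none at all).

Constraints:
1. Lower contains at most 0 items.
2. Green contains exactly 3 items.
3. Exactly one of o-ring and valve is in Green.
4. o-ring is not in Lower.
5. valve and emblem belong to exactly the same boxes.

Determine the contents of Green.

Green = {emblem, valve, yoke}

From (4): o-ring ∉ Lower.
(1): Lower already has 0, so the rest are out.
Suppose o-ring ∈ Green: no assignment then satisfies all the clues, so o-ring ∉ Green.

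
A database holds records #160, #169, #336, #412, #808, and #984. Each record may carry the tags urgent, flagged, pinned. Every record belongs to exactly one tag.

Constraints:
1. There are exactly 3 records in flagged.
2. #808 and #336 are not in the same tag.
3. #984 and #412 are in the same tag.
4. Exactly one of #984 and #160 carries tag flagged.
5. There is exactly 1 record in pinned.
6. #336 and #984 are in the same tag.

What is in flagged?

flagged = {#336, #412, #984}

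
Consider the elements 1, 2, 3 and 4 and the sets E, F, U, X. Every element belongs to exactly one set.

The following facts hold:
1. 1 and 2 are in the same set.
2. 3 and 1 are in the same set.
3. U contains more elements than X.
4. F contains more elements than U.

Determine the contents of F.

F = {1, 2, 3}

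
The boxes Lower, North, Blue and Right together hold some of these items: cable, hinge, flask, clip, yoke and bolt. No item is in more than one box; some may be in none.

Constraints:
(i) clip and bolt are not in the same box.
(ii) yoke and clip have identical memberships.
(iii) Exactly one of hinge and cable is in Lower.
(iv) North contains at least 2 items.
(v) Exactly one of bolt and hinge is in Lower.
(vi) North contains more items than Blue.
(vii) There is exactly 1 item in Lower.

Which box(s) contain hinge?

hinge: Lower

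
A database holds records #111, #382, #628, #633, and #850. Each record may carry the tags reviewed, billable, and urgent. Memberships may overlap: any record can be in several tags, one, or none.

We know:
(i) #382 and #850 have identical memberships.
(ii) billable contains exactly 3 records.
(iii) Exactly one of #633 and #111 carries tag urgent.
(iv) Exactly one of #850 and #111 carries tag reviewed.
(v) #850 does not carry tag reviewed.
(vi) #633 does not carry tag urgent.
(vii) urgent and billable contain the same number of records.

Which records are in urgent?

urgent = {#111, #382, #850}

From (v): #850 ∉ reviewed.
From (vi): #633 ∉ urgent.
(i): #382 matches #850: #382 ∉ reviewed.
(iii) (exactly one): #111 ∈ urgent.
(iv) (exactly one): #111 ∈ reviewed.
Suppose #382 ∉ urgent: no assignment then satisfies all the clues, so #382 ∈ urgent.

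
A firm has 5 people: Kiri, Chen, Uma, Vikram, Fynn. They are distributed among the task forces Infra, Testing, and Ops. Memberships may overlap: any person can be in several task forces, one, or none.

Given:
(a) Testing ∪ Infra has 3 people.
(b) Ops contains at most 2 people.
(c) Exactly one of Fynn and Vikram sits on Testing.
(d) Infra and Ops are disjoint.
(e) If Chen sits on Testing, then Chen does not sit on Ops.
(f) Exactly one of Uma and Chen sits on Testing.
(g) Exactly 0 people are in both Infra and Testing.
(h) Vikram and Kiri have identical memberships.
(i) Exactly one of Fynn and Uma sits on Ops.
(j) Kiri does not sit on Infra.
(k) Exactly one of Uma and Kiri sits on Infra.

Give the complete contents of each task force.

Infra = {Uma}; Testing = {Chen, Fynn}; Ops = {Fynn}

From (j): Kiri ∉ Infra.
(h): Vikram matches Kiri: Vikram ∉ Infra.
(k) (exactly one): Uma ∈ Infra.
(d) (disjoint): Uma ∉ Ops.
(i) (exactly one): Fynn ∈ Ops.
(d) (disjoint): Fynn ∉ Infra.
Suppose Kiri ∈ Testing: no assignment then satisfies all the clues, so Kiri ∉ Testing.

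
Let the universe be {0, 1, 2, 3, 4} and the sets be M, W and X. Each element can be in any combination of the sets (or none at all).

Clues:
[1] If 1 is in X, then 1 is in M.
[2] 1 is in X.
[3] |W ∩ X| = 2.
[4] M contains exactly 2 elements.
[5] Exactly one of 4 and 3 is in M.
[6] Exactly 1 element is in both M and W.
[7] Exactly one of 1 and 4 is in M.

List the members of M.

M = {1, 3}

From (2): 1 ∈ X.
(1): 1 ∈ M.
(7) (exactly one): 4 ∉ M.
(5) (exactly one): 3 ∈ M.
(4): M already has 2, so the rest are out.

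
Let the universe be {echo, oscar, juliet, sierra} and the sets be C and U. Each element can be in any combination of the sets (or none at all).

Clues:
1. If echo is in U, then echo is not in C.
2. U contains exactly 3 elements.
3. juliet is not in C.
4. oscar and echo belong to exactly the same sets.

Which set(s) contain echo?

echo: U

From (3): juliet ∉ C.
Suppose echo ∈ C: no assignment then satisfies all the clues, so echo ∉ C.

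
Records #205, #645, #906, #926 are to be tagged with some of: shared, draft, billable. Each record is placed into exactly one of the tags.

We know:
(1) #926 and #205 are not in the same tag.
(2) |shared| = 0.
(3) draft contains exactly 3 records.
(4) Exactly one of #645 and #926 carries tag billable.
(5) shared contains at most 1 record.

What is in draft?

draft = {#205, #645, #906}

(2): shared already has 0, so the rest are out.
Suppose #205 ∉ draft: no assignment then satisfies all the clues, so #205 ∈ draft.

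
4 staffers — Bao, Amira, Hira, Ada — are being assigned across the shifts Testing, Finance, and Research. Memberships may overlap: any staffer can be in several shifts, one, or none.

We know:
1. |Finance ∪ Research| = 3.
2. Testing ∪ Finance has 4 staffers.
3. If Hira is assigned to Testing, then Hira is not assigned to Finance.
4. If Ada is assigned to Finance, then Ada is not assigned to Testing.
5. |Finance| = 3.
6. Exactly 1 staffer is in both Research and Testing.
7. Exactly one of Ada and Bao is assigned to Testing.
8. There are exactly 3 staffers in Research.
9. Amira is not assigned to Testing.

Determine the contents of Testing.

From (9): Amira ∉ Testing.
Suppose Bao ∉ Testing: no assignment then satisfies all the clues, so Bao ∈ Testing.

Testing = {Bao, Hira}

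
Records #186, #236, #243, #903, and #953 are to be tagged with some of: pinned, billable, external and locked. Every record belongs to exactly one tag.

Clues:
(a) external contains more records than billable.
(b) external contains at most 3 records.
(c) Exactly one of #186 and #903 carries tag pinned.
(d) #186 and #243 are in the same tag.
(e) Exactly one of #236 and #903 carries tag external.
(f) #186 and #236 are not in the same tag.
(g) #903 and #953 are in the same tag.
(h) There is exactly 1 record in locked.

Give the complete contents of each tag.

pinned = {#186, #243}; billable = {}; external = {#903, #953}; locked = {#236}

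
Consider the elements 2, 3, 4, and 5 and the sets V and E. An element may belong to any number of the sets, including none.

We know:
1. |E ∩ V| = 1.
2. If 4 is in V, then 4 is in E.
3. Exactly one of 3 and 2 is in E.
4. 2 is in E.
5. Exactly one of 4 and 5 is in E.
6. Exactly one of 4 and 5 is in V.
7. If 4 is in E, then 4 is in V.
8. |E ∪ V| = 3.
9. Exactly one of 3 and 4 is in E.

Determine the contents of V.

V = {3, 4}

From (4): 2 ∈ E.
(3) (exactly one): 3 ∉ E.
(9) (exactly one): 4 ∈ E.
(5) (exactly one): 5 ∉ E.
(7): 4 ∈ V.
(6) (exactly one): 5 ∉ V.
Suppose 2 ∈ V: no assignment then satisfies all the clues, so 2 ∉ V.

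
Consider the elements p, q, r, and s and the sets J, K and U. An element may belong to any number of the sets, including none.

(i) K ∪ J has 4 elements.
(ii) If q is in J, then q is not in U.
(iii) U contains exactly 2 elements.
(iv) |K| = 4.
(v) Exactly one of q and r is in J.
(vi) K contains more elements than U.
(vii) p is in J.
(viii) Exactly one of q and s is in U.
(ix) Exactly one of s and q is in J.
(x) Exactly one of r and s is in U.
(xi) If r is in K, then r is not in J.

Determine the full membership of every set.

J = {p, q}; K = {p, q, r, s}; U = {p, s}

From (vii): p ∈ J.
(iv): only 4 candidates remain for K, so all are in.
(xi): r ∉ J.
(v) (exactly one): q ∈ J.
(ix) (exactly one): s ∉ J.
(ii): q ∉ U.
(viii) (exactly one): s ∈ U.
(x) (exactly one): r ∉ U.
(iii): only 2 candidates remain for U, so all are in.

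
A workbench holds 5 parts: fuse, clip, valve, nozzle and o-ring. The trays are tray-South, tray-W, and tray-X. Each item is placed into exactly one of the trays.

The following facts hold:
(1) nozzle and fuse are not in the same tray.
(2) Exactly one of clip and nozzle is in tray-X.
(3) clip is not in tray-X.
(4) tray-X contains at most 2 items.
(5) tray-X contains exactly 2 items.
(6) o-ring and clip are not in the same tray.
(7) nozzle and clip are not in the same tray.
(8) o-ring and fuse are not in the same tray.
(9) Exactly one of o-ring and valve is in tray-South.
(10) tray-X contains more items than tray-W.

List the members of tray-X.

tray-X = {nozzle, o-ring}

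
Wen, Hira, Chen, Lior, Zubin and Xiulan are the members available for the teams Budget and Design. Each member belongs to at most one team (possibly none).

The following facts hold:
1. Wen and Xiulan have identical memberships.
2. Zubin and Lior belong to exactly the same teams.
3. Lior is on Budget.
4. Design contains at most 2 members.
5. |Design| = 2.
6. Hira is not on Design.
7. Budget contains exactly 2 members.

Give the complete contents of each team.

Budget = {Lior, Zubin}; Design = {Wen, Xiulan}

From (3): Lior ∈ Budget.
From (6): Hira ∉ Design.
(2): Zubin matches Lior: Zubin ∈ Budget.
(7): Budget already has 2, so the rest are out.
Suppose Wen ∉ Design: no assignment then satisfies all the clues, so Wen ∈ Design.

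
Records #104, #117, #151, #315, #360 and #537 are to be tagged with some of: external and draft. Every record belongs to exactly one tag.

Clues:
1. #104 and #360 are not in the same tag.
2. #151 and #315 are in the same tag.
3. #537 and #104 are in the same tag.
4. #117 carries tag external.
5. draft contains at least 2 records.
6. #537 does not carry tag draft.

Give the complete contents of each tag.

external = {#104, #117, #537}; draft = {#151, #315, #360}

From (4): #117 ∈ external.
From (6): #537 ∉ draft.
(3): #104 matches #537: #104 ∉ draft.
Only one tag left: #104 ∈ external.
Only one tag left: #537 ∈ external.
(1): #360 ∉ external.
Only one tag left: #360 ∈ draft.
Suppose #151 ∈ external: no assignment then satisfies all the clues, so #151 ∉ external.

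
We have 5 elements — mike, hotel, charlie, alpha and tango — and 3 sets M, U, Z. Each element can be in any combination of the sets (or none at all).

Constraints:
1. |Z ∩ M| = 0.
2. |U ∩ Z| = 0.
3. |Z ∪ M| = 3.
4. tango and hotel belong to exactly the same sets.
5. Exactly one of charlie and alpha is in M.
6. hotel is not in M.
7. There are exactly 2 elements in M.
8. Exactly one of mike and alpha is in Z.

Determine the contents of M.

From (6): hotel ∉ M.
(4): tango matches hotel: tango ∉ M.
Suppose mike ∉ M: no assignment then satisfies all the clues, so mike ∈ M.

M = {charlie, mike}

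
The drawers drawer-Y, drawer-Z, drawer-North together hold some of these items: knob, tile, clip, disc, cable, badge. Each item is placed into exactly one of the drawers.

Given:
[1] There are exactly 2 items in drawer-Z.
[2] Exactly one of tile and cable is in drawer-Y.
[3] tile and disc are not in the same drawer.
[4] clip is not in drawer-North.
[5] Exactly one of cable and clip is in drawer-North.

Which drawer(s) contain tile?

From (4): clip ∉ drawer-North.
(5) (exactly one): cable ∈ drawer-North.
(2) (exactly one): tile ∈ drawer-Y.
(3): disc ∉ drawer-Y.

tile: drawer-Y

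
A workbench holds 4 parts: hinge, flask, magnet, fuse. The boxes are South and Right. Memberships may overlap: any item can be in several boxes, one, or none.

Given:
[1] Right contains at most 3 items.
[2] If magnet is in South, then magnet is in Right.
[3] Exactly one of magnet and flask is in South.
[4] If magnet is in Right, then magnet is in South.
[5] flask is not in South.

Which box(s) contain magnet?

magnet: Right, South

From (5): flask ∉ South.
(3) (exactly one): magnet ∈ South.
(2): magnet ∈ Right.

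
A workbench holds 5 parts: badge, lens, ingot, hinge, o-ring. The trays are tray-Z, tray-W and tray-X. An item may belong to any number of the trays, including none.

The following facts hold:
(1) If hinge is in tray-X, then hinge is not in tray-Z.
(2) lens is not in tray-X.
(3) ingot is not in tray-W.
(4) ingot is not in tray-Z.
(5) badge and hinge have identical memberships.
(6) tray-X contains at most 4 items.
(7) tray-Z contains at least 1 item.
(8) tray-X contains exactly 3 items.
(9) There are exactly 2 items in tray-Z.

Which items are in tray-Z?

tray-Z = {lens, o-ring}

From (2): lens ∉ tray-X.
From (3): ingot ∉ tray-W.
From (4): ingot ∉ tray-Z.
Suppose badge ∈ tray-Z: no assignment then satisfies all the clues, so badge ∉ tray-Z.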